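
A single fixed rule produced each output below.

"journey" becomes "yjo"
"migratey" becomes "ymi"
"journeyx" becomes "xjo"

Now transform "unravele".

Looking at the pairs, the operation is to move the first 2 characters to the end (rotate left by 2), then keep only the last 3 characters.
"unravele" → "raveleun" → "eun".

eun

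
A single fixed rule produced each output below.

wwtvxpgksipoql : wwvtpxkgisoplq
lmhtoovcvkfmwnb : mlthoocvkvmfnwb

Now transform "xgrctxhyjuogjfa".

gxcrxtyhujgofja

Looking at the pairs, the operation is to swap each adjacent pair of characters (1↔2, 3↔4, ...).
On "xgrctxhyjuogjfa" that produces "gxcrxtyhujgofja".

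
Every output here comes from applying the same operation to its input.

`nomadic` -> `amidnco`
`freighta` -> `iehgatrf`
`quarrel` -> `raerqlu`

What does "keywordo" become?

wyroodek

In each case the input is transformed by: move the first 2 characters to the end (rotate left by 2), then swap each adjacent pair of characters (1↔2, 3↔4, ...).
Doing the same to "keywordo": "wyroodek".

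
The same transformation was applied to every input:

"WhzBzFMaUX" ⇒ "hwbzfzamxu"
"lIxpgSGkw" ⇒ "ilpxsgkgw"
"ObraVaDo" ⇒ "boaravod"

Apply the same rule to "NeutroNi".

entuorin

What's happening: swap each adjacent pair of characters (1↔2, 3↔4, ...), then convert every letter to lowercase.
Starting from "NeutroNi": after the first operation, "eNtuoriN"; after the second, "entuorin".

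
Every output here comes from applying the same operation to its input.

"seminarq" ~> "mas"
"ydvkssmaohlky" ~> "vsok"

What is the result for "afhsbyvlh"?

The rule is to move the first character to the end, then keep one character in every 3, starting at position 2 (positions 2nd, 5th, 8th, ...).
For "afhsbyvlh", step one produces "fhsbyvlha"; step two turns that into "hyh".

hyh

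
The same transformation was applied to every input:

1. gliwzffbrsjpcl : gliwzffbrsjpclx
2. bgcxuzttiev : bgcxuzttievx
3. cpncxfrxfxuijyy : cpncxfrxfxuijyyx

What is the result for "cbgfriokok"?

cbgfriokokx

What's happening: append "x".
For "cbgfriokok" the result is "cbgfriokokx".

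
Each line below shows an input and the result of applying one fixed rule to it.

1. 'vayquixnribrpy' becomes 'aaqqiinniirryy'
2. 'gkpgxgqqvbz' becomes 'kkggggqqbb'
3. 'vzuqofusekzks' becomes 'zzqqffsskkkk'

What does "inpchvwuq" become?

nnccvvuu

Looking at the pairs, the operation is to keep every other character starting from the second (positions 2nd, 4th, 6th, ...), then double every character.
"inpchvwuq" → "ncvu" → "nnccvvuu".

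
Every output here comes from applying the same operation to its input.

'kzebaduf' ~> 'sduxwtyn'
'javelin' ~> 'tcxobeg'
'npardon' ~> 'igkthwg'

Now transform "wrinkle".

kpgbedx

Looking at the pairs, the operation is to shift every letter 7 places backward in the alphabet (wrapping around), then swap each adjacent pair of characters (1↔2, 3↔4, ...).
On "wrinkle": the first step gives "pkbgdex", and the second then gives "kpgbedx".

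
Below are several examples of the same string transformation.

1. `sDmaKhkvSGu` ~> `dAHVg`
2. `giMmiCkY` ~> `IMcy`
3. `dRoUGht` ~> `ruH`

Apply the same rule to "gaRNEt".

AnT

The transformation: flip the case of every letter, then keep every other character starting from the second (positions 2nd, 4th, 6th, ...).
"gaRNEt" → "GArneT" → "AnT".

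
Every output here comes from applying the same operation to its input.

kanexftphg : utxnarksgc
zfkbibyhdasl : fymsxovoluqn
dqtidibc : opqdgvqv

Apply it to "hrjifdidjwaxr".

keuewvsqvqwjn

The transformation: move the last 2 characters to the front (rotate right by 2), then shift every letter 13 places forward in the alphabet (wrapping around) — i.e. ROT13.
On "hrjifdidjwaxr": the first step gives "xrhrjifdidjwa", and the second then gives "keuewvsqvqwjn".
(Check on "kanexftphg": → "hgkanexftp" → "utxnarksgc" ✓)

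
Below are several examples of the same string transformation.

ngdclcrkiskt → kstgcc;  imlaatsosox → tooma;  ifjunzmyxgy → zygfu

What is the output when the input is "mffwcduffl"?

dflfw

The pattern: keep every other character starting from the second (positions 2nd, 4th, 6th, ...), then move the last 3 characters to the front (rotate right by 3).
Starting from "mffwcduffl": after the first operation, "fwdfl"; after the second, "dflfw".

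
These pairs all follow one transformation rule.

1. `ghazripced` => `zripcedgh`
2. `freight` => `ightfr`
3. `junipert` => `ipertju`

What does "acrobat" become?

obatac

The rule is to move the first 3 characters to the end (rotate left by 3), then delete the last character.
For "acrobat", step one produces "obatacr"; step two turns that into "obatac".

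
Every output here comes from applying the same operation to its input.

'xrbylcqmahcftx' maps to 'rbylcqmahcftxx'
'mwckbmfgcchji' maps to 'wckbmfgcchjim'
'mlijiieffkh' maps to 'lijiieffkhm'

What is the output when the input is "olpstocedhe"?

lpstocedheo

The pattern: move the first character to the end.
For "olpstocedhe" the result is "lpstocedheo".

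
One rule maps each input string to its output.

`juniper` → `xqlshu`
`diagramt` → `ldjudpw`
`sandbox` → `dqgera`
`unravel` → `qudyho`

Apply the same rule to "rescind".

The pattern: shift every letter 3 places forward in the alphabet (wrapping around), then delete the first character.
On "rescind": the first step gives "uhvflqg", and the second then gives "hvflqg".

hvflqg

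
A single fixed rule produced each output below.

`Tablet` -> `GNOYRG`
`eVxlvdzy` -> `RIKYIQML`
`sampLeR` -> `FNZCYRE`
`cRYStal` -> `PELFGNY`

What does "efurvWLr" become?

RSHEIJYE

Each output is the input with this applied: shift every letter 13 places forward in the alphabet (wrapping around) — i.e. ROT13, then convert every letter to uppercase.
On "efurvWLr": the first step gives "rsheiJYe", and the second then gives "RSHEIJYE".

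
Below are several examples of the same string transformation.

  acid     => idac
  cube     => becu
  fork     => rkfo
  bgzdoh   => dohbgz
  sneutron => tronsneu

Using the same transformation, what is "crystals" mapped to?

The pattern: swap the front and back halves of the string.
Applying that to "crystals" gives "talscrys".

talscrys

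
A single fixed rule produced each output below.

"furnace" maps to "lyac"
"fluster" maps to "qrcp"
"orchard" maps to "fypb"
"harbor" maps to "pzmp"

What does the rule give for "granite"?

lgrc

In each case the input is transformed by: shift every letter 2 places backward in the alphabet (wrapping around), then keep only the last 4 characters.
Starting from "granite": after the first operation, "epylgrc"; after the second, "lgrc".
(Check on "harbor": → "fypzmp" → "pzmp" ✓)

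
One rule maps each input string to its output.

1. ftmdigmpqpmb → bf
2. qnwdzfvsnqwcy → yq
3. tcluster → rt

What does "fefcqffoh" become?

Looking at the pairs, the operation is to move the last character to the front, then keep only the first 2 characters.
Starting from "fefcqffoh": after the first operation, "hfefcqffo"; after the second, "hf".

hf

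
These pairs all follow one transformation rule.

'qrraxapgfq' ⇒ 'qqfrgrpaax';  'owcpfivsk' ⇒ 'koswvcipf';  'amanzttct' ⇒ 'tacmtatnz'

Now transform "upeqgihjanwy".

yuwpneaqjghi

What's happening: take characters alternately from the front and the back (1st, last, 2nd, 2nd-last, ...), then swap each adjacent pair of characters (1↔2, 3↔4, ...).
Starting from "upeqgihjanwy": after the first operation, "uypwenqagjih"; after the second, "yuwpneaqjghi".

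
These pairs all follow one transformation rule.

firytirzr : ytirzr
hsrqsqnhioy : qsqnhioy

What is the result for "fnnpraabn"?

praabn

What's happening: delete the first 3 characters.
So "fnnpraabn" becomes "praabn".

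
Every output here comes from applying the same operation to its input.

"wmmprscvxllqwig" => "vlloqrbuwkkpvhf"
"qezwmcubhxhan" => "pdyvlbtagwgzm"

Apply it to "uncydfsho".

tmbxcergn

What's happening: shift every letter 1 place backward in the alphabet (wrapping around).
Applying that to "uncydfsho" gives "tmbxcergn".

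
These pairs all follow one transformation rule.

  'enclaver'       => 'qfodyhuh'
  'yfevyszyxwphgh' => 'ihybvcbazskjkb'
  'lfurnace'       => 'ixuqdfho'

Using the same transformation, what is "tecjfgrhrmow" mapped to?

hfmijukuprzw

In each case the input is transformed by: shift every letter 3 places forward in the alphabet (wrapping around), then move the first character to the end.
Applying that to "tecjfgrhrmow" gives "hfmijukuprzw".
(Check on "yfevyszyxwphgh": → "bihybvcbazskjk" → "ihybvcbazskjkb" ✓)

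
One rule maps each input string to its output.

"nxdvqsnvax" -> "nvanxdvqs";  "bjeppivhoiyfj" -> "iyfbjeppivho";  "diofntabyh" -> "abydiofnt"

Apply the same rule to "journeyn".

What's happening: delete the last character, then move the last 3 characters to the front (rotate right by 3).
Working it through for "journeyn": intermediate "journey", final "neyjour".

neyjour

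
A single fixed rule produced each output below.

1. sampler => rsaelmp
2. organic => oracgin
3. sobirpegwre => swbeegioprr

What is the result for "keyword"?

The rule is to sort the characters into alphabetical order, then move the last 2 characters to the front (rotate right by 2).
On "keyword": the first step gives "dekorwy", and the second then gives "wydekor".

wydekor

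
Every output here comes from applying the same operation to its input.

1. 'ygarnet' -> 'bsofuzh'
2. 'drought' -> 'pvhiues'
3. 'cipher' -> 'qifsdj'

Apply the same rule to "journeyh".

vsofzikp

What's happening: shift every letter 1 place forward in the alphabet (wrapping around), then move the first 2 characters to the end (rotate left by 2).
Starting from "journeyh": after the first operation, "kpvsofzi"; after the second, "vsofzikp".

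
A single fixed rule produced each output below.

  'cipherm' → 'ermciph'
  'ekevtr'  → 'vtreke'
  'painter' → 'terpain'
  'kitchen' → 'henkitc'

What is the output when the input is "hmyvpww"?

Each output is the input with this applied: move the last 3 characters to the front (rotate right by 3).
For "hmyvpww" the result is "pwwhmyv".

pwwhmyv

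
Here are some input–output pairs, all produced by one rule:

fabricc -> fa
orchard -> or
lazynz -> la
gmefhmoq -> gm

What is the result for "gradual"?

In each case the input is transformed by: keep only the first 2 characters.
So "gradual" becomes "gr".

gr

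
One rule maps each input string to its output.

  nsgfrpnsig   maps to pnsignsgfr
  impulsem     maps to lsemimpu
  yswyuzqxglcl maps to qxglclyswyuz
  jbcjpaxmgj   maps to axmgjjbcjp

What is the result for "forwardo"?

ardoforw

What's happening: swap the front and back halves of the string.
Doing the same to "forwardo": "ardoforw".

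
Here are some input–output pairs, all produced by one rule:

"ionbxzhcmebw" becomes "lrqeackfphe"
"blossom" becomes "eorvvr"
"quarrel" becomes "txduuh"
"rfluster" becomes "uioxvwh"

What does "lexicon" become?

ohalfr

The rule is to delete the last character, then shift every letter 3 places forward in the alphabet (wrapping around).
"lexicon" → "ohalfr".
(Check on "ionbxzhcmebw": → "ionbxzhcmeb" → "lrqeackfphe" ✓)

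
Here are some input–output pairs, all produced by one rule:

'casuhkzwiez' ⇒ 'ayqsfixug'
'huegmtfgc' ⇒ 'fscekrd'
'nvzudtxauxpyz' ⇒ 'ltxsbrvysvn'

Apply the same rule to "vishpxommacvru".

tgqfnvmkkyat

The transformation: shift every letter 2 places backward in the alphabet (wrapping around), then delete the last 2 characters.
"vishpxommacvru" → "tgqfnvmkkyatps" → "tgqfnvmkkyat".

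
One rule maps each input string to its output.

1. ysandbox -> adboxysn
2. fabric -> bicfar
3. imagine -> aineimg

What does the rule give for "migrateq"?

gateqmir

Looking at the pairs, the operation is to move the first 3 characters to the end (rotate left by 3), then swap the first and last characters.
Working it through for "migrateq": intermediate "rateqmig", final "gateqmir".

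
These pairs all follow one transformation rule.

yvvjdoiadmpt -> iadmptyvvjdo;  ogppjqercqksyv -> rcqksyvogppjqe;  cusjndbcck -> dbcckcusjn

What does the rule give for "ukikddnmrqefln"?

The rule is to swap the front and back halves of the string.
Doing the same to "ukikddnmrqefln": "mrqeflnukikddn".

mrqeflnukikddn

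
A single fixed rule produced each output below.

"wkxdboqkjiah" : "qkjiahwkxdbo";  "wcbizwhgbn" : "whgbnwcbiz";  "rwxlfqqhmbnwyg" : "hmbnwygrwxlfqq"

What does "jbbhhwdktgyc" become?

The pattern: swap the front and back halves of the string.
Applying that to "jbbhhwdktgyc" gives "dktgycjbbhhw".

dktgycjbbhhw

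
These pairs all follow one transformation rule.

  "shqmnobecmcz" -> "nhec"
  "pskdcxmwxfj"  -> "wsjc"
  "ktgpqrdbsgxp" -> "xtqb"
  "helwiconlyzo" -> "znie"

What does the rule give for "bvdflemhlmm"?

What's happening: keep one character in every 3, starting at position 2 (positions 2nd, 5th, 8th, ...), then sort the characters into reverse alphabetical order.
On "bvdflemhlmm": the first step gives "vlhm", and the second then gives "vmlh".

vmlh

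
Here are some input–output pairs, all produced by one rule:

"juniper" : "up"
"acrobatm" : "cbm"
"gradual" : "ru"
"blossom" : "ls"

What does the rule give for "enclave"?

Looking at the pairs, the operation is to keep one character in every 3, starting at position 2 (positions 2nd, 5th, 8th, ...).
"enclave" → "na".

na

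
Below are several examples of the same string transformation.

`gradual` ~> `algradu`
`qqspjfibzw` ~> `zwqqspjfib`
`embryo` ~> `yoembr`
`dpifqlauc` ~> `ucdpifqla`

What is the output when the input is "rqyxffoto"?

Each output is the input with this applied: move the last 2 characters to the front (rotate right by 2).
So "rqyxffoto" becomes "torqyxffo".

torqyxffo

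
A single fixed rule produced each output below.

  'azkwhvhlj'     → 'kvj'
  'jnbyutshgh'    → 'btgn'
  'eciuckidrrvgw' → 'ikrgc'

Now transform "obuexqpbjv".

The pattern: move the first 2 characters to the end (rotate left by 2), then keep one character in every 3, starting at position 1 (positions 1st, 4th, 7th, ...).
For "obuexqpbjv", step one produces "uexqpbjvob"; step two turns that into "uqjb".

uqjb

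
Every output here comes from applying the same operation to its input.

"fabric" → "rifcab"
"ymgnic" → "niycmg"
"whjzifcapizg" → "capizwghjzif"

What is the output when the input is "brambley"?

blebyram

Looking at the pairs, the operation is to swap the first and last characters, then swap the front and back halves of the string.
For "brambley", step one produces "yrambleb"; step two turns that into "blebyram".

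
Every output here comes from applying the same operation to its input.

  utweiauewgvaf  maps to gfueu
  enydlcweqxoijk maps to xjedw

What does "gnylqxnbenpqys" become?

Looking at the pairs, the operation is to keep one character in every 3, starting at position 1 (positions 1st, 4th, 7th, ...), then move the first 3 characters to the end (rotate left by 3).
So "gnylqxnbenpqys" becomes "nygln".

nygln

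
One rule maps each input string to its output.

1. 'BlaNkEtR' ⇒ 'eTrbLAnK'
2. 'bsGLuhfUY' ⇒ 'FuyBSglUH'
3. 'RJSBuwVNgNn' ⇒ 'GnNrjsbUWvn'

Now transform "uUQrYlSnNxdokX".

OKxUuqRyLsNnXD

The transformation: move the last 3 characters to the front (rotate right by 3), then flip the case of every letter.
Starting from "uUQrYlSnNxdokX": after the first operation, "okXuUQrYlSnNxd"; after the second, "OKxUuqRyLsNnXD".
(Check on "RJSBuwVNgNn": → "gNnRJSBuwVN" → "GnNrjsbUWvn" ✓)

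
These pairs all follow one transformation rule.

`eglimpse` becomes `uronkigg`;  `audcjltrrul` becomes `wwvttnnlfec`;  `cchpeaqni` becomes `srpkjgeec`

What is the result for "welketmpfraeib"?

yvtronmkhgggdc

In each case the input is transformed by: sort the characters into reverse alphabetical order, then shift every letter 2 places forward in the alphabet (wrapping around).
Starting from "welketmpfraeib": after the first operation, "wtrpmlkifeeeba"; after the second, "yvtronmkhgggdc".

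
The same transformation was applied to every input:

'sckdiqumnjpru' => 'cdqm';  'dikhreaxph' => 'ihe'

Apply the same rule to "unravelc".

The pattern: keep every other character starting from the second (positions 2nd, 4th, 6th, ...), then delete the last 2 characters.
On "unravelc": the first step gives "naec", and the second then gives "na".
(Check on "dikhreaxph": → "ihexh" → "ihe" ✓)

na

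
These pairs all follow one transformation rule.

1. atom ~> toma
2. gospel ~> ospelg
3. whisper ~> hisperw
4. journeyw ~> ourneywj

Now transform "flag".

The pattern: move the first character to the end.
For "flag" the result is "lagf".

lagf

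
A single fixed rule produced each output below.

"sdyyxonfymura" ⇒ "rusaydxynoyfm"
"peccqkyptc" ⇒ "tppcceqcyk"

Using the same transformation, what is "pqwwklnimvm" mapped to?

In each case the input is transformed by: move the last 3 characters to the front (rotate right by 3), then swap each adjacent pair of characters (1↔2, 3↔4, ...).
"pqwwklnimvm" → "mvmpqwwklni" → "vmpmwqkwnli".

vmpmwqkwnli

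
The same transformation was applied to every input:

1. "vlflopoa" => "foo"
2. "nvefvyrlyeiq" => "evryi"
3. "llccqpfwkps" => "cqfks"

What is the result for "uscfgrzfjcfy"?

Rule — delete the first 2 characters, then keep every other character starting from the first (positions 1st, 3rd, 5th, ...).
For "uscfgrzfjcfy" the result is "cgzjf".

cgzjf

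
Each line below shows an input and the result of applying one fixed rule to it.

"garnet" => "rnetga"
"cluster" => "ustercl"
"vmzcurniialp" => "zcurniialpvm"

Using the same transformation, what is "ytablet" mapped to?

abletyt

In each case the input is transformed by: move the first 2 characters to the end (rotate left by 2).
On "ytablet" that produces "abletyt".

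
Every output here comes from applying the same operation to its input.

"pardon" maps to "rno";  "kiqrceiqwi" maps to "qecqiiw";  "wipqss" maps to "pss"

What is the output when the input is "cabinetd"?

The pattern: swap each adjacent pair of characters (1↔2, 3↔4, ...), then delete the first 3 characters.
Working it through for "cabinetd": intermediate "acibendt", final "bendt".

bendt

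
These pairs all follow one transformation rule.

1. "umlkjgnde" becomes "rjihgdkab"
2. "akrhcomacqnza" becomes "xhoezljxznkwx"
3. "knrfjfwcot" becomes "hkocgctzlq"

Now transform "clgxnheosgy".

zidukeblpdv

In each case the input is transformed by: shift every letter 3 places backward in the alphabet (wrapping around).
On "clgxnheosgy" that produces "zidukeblpdv".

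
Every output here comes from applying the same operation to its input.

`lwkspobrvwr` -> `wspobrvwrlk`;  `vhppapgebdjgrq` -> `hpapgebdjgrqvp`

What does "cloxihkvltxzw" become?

In each case the input is transformed by: move the first 2 characters to the end (rotate left by 2), then swap the first and last characters.
"cloxihkvltxzw" → "oxihkvltxzwcl" → "lxihkvltxzwco".

lxihkvltxzwco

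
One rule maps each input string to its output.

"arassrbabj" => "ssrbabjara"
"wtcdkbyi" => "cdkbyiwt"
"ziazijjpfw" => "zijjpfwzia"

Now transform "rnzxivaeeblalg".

The rule is to swap the front and back halves of the string, then move the last 2 characters to the front (rotate right by 2).
"rnzxivaeeblalg" → "eeblalgrnzxiva" → "vaeeblalgrnzxi".

vaeeblalgrnzxi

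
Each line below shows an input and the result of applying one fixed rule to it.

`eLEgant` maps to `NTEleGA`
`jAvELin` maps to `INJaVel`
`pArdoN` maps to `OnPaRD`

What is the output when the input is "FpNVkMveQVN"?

vnfPnvKmVEq

The rule is to flip the case of every letter, then move the last 2 characters to the front (rotate right by 2).
Applying both steps to "FpNVkMveQVN": "fPnvKmVEqvn", then "vnfPnvKmVEq".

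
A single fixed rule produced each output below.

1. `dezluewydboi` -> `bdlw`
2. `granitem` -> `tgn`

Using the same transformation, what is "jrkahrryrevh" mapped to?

ejar

What's happening: move the last 3 characters to the front (rotate right by 3), then keep one character in every 3, starting at position 1 (positions 1st, 4th, 7th, ...).
"jrkahrryrevh" → "evhjrkahrryr" → "ejar".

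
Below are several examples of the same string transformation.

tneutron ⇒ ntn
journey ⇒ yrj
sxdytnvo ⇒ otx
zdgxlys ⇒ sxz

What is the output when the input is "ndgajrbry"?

yrg

In each case the input is transformed by: reverse the string, then keep one character in every 3, starting at position 1 (positions 1st, 4th, 7th, ...).
So "ndgajrbry" becomes "yrg".
(Check on "sxdytnvo": → "ovntydxs" → "otx" ✓)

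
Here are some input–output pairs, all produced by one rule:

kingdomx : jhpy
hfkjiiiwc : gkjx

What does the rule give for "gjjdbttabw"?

What's happening: shift every letter 1 place forward in the alphabet (wrapping around), then keep every other character starting from the second (positions 2nd, 4th, 6th, ...).
On "gjjdbttabw": the first step gives "hkkecuubcx", and the second then gives "keubx".
(Check on "kingdomx": → "ljohepny" → "jhpy" ✓)

keubx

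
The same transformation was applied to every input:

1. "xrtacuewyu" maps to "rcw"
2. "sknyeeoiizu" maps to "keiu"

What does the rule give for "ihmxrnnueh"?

hru

In each case the input is transformed by: keep one character in every 3, starting at position 2 (positions 2nd, 5th, 8th, ...).
Applying that to "ihmxrnnueh" gives "hru".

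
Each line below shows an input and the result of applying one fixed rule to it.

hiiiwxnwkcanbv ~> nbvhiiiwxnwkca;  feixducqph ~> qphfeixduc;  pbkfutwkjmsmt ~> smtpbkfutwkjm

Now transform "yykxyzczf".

czfyykxyz

Looking at the pairs, the operation is to move the last 3 characters to the front (rotate right by 3).
Applying that to "yykxyzczf" gives "czfyykxyz".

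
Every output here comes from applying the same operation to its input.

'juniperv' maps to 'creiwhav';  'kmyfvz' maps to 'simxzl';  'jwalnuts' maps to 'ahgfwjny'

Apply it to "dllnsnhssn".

In each case the input is transformed by: swap the front and back halves of the string, then shift every letter 13 places forward in the alphabet (wrapping around) — i.e. ROT13.
"dllnsnhssn" → "auffaqyyaf".

auffaqyyaf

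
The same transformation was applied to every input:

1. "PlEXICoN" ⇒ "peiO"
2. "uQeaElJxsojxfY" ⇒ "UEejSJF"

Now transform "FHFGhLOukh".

The transformation: flip the case of every letter, then keep every other character starting from the first (positions 1st, 3rd, 5th, ...).
For "FHFGhLOukh", step one produces "fhfgHloUKH"; step two turns that into "ffHoK".
(Check on "PlEXICoN": → "pLexicOn" → "peiO" ✓)

ffHoK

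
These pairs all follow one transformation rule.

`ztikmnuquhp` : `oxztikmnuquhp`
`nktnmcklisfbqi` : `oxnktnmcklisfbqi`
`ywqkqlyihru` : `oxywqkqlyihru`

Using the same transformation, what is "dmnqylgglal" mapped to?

What's happening: prepend "ox".
For "dmnqylgglal" the result is "oxdmnqylgglal".

oxdmnqylgglal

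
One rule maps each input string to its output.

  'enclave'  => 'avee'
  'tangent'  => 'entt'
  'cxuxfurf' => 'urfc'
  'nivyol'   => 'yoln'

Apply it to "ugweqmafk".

In each case the input is transformed by: move the last 3 characters to the front (rotate right by 3), then keep only the first 4 characters.
On "ugweqmafk" that produces "afku".

afku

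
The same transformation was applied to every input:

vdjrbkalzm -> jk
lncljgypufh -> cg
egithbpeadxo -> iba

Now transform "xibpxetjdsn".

be

Each output is the input with this applied: delete the last 3 characters, then keep one character in every 3, starting at position 3 (positions 3rd, 6th, 9th, ...).
Working it through for "xibpxetjdsn": intermediate "xibpxetj", final "be".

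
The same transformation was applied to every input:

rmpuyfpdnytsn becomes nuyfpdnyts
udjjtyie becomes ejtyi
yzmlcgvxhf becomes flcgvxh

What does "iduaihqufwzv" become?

Rule — delete the first 3 characters, then move the last character to the front.
Applying both steps to "iduaihqufwzv": "aihqufwzv", then "vaihqufwz".

vaihqufwz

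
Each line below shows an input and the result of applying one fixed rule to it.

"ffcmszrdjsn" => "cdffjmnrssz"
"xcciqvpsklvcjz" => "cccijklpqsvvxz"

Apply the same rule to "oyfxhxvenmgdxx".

The rule is to sort the characters into alphabetical order.
So "oyfxhxvenmgdxx" becomes "defghmnovxxxxy".

defghmnovxxxxy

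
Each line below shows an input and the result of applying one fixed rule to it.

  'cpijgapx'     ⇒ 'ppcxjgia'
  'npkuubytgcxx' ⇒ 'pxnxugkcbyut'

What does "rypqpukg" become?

The pattern: swap each adjacent pair of characters (1↔2, 3↔4, ...), then take characters alternately from the front and the back (1st, last, 2nd, 2nd-last, ...).
For "rypqpukg", step one produces "yrqpupgk"; step two turns that into "ykrgqppu".

ykrgqppu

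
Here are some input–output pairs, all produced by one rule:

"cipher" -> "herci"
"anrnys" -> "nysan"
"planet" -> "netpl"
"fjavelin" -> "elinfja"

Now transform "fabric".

ricfa

The pattern: swap the front and back halves of the string, then delete the last character.
For "fabric", step one produces "ricfab"; step two turns that into "ricfa".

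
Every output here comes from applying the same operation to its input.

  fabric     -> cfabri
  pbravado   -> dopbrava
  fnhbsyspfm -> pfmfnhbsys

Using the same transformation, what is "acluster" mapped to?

What's happening: swap the front and back halves of the string, then move the first 2 characters to the end (rotate left by 2).
On "acluster": the first step gives "steraclu", and the second then gives "eraclust".
(Check on "pbravado": → "vadopbra" → "dopbrava" ✓)

eraclust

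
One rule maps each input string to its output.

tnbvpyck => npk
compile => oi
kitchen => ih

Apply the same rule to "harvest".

The pattern: keep one character in every 3, starting at position 2 (positions 2nd, 5th, 8th, ...).
For "harvest" the result is "ae".

ae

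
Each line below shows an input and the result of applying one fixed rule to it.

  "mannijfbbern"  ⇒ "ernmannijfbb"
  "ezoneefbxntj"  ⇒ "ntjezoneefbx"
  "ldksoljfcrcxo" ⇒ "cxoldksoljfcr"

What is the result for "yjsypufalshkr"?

Rule — move the last 3 characters to the front (rotate right by 3).
"yjsypufalshkr" → "hkryjsypufals".

hkryjsypufals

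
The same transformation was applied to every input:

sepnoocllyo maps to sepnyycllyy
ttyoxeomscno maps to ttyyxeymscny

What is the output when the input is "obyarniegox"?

ybyarniegyx

What's happening: replace every "o" with "y".
So "obyarniegox" becomes "ybyarniegyx".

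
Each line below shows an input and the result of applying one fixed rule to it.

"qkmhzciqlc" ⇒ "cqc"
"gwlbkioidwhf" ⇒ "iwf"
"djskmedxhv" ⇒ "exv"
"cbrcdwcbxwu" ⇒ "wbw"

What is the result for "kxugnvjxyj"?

The pattern: keep every other character starting from the second (positions 2nd, 4th, 6th, ...), then keep only the last 3 characters.
On "kxugnvjxyj": the first step gives "xgvxj", and the second then gives "vxj".

vxj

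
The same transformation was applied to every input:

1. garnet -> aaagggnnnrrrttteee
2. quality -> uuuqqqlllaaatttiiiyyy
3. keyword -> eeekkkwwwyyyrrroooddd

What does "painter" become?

Looking at the pairs, the operation is to swap each adjacent pair of characters (1↔2, 3↔4, ...), then repeat every character 3 times.
Working it through for "painter": intermediate "apnietr", final "aaapppnnniiieeetttrrr".

aaapppnnniiieeetttrrr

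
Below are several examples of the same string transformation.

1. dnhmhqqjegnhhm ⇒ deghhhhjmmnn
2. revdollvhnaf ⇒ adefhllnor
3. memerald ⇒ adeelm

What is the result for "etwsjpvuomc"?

Each output is the input with this applied: sort the characters into alphabetical order, then delete the last 2 characters.
"etwsjpvuomc" → "cejmopstuvw" → "cejmopstu".
(Check on "revdollvhnaf": → "adefhllnorvv" → "adefhllnor" ✓)

cejmopstu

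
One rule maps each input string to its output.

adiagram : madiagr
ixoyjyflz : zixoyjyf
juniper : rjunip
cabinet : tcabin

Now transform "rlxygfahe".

erlxygfa

The pattern: move the last character to the front, then delete the last character.
Starting from "rlxygfahe": after the first operation, "erlxygfah"; after the second, "erlxygfa".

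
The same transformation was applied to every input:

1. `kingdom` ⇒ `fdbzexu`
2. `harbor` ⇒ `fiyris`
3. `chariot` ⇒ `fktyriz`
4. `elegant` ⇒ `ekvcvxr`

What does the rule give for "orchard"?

iufityr

In each case the input is transformed by: move the last 2 characters to the front (rotate right by 2), then shift every letter 9 places backward in the alphabet (wrapping around).
Applying that to "orchard" gives "iufityr".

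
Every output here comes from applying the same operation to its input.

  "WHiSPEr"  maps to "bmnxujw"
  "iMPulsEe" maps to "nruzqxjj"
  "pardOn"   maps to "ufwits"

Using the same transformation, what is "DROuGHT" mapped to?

Rule — shift every letter 5 places forward in the alphabet (wrapping around), then convert every letter to lowercase.
On "DROuGHT" that produces "iwtzlmy".

iwtzlmy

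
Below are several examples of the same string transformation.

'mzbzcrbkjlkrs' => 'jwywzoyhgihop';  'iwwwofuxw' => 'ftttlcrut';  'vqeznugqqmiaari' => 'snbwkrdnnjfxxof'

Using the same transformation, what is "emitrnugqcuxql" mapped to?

bjfqokrdnzruni

The rule is to shift every letter 3 places backward in the alphabet (wrapping around).
Applying that to "emitrnugqcuxql" gives "bjfqokrdnzruni".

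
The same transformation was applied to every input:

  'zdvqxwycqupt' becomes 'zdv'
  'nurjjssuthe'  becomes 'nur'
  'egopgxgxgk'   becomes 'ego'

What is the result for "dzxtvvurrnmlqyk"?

Looking at the pairs, the operation is to keep only the first 3 characters.
Applying that to "dzxtvvurrnmlqyk" gives "dzx".

dzx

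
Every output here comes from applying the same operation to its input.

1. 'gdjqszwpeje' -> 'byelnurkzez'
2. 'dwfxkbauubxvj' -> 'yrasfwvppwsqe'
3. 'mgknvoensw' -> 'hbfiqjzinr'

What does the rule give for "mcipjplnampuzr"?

In each case the input is transformed by: shift every letter 5 places backward in the alphabet (wrapping around).
On "mcipjplnampuzr" that produces "hxdkekgivhkpum".

hxdkekgivhkpum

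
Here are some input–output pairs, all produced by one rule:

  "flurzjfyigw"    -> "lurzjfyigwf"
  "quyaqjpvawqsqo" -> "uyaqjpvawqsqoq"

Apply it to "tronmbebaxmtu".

The transformation: move the first character to the end.
On "tronmbebaxmtu" that produces "ronmbebaxmtut".

ronmbebaxmtut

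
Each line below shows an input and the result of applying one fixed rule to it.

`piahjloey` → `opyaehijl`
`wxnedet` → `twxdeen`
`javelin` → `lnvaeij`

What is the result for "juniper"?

prueijn

Looking at the pairs, the operation is to sort the characters into alphabetical order, then move the last 3 characters to the front (rotate right by 3).
Starting from "juniper": after the first operation, "eijnpru"; after the second, "prueijn".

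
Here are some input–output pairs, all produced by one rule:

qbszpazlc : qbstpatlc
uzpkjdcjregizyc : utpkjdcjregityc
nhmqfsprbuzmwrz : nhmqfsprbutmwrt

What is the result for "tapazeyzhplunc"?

tapateythplunc

The rule is to replace every "z" with "t".
Applying that to "tapazeyzhplunc" gives "tapateythplunc".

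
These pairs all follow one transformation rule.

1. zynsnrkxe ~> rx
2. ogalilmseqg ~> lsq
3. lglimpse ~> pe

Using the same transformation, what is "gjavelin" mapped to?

In each case the input is transformed by: keep every other character starting from the second (positions 2nd, 4th, 6th, ...), then delete the first 2 characters.
Applying both steps to "gjavelin": "jvln", then "ln".

ln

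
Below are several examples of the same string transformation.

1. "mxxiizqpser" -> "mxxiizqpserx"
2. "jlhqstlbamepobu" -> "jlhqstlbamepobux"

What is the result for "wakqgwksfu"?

Looking at the pairs, the operation is to append "x".
"wakqgwksfu" → "wakqgwksfux".

wakqgwksfux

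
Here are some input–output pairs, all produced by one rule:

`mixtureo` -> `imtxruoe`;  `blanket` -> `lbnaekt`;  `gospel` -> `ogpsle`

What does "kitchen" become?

ikctehn

What's happening: swap each adjacent pair of characters (1↔2, 3↔4, ...).
So "kitchen" becomes "ikctehn".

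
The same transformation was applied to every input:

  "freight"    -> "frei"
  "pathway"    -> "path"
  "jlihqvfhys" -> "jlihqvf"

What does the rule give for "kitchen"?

The rule is to delete the last 3 characters.
"kitchen" → "kitc".

kitc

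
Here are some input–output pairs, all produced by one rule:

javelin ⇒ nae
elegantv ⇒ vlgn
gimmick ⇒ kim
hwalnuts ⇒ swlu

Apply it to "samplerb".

The rule is to move the last 2 characters to the front (rotate right by 2), then keep every other character starting from the second (positions 2nd, 4th, 6th, ...).
"samplerb" → "rbsample" → "bape".

bape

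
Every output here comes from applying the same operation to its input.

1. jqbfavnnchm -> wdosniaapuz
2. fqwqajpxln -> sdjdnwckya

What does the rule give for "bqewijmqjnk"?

odrjvwzdwax

Rule — shift every letter 13 places forward in the alphabet (wrapping around) — i.e. ROT13.
On "bqewijmqjnk" that produces "odrjvwzdwax".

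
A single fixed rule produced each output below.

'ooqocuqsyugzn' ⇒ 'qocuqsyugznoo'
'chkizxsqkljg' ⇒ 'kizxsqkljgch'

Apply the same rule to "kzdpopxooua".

In each case the input is transformed by: move the first 2 characters to the end (rotate left by 2).
For "kzdpopxooua" the result is "dpopxoouakz".

dpopxoouakz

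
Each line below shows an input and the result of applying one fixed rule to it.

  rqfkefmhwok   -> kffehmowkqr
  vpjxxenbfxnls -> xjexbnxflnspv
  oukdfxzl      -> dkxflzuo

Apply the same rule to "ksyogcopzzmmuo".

Looking at the pairs, the operation is to swap each adjacent pair of characters (1↔2, 3↔4, ...), then move the first 2 characters to the end (rotate left by 2).
Starting from "ksyogcopzzmmuo": after the first operation, "skoycgpozzmmou"; after the second, "oycgpozzmmousk".

oycgpozzmmousk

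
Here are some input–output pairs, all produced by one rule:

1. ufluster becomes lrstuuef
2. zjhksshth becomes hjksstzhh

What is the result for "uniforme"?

Each output is the input with this applied: sort the characters into alphabetical order, then move the first 2 characters to the end (rotate left by 2).
Applying that to "uniforme" gives "imnoruef".

imnoruef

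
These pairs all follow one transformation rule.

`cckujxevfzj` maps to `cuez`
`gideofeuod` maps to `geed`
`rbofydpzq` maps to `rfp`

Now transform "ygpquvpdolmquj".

yqplu

In each case the input is transformed by: keep one character in every 3, starting at position 1 (positions 1st, 4th, 7th, ...).
So "ygpquvpdolmquj" becomes "yqplu".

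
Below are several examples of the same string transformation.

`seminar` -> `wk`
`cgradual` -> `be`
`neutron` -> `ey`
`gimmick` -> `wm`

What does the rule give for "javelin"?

The transformation: shift every letter 10 places forward in the alphabet (wrapping around), then keep one character in every 3, starting at position 3 (positions 3rd, 6th, 9th, ...).
Starting from "javelin": after the first operation, "tkfovsx"; after the second, "fs".

fs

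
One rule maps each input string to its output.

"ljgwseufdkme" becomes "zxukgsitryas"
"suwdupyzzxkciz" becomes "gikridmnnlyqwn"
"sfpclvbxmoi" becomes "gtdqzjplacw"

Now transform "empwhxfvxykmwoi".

sadkvltjlmyakcw

Looking at the pairs, the operation is to shift every letter 12 places backward in the alphabet (wrapping around).
On "empwhxfvxykmwoi" that produces "sadkvltjlmyakcw".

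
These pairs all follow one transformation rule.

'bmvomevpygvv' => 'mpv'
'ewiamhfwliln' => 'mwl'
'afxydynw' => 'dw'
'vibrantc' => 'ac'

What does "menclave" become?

le

Rule — keep one character in every 3, starting at position 2 (positions 2nd, 5th, 8th, ...), then delete the first character.
Applying both steps to "menclave": "ele", then "le".
(Check on "bmvomevpygvv": → "mmpv" → "mpv" ✓)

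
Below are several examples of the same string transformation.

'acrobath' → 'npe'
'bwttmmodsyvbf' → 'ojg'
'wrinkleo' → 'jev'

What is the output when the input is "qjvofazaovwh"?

What's happening: shift every letter 13 places forward in the alphabet (wrapping around) — i.e. ROT13, then keep only the first 3 characters.
Applying both steps to "qjvofazaovwh": "dwibsnmnbiju", then "dwi".
(Check on "wrinkleo": → "jevaxyrb" → "jev" ✓)

dwi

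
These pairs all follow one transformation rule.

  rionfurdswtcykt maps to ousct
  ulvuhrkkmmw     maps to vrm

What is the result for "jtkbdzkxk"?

kzk

Each output is the input with this applied: keep one character in every 3, starting at position 3 (positions 3rd, 6th, 9th, ...).
"jtkbdzkxk" → "kzk".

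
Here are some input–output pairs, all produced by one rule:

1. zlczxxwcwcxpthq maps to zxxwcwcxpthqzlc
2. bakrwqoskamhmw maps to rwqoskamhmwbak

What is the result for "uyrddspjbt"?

Looking at the pairs, the operation is to move the first 3 characters to the end (rotate left by 3).
For "uyrddspjbt" the result is "ddspjbtuyr".

ddspjbtuyr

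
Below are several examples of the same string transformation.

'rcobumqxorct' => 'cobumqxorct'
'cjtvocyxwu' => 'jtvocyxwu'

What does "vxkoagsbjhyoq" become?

In each case the input is transformed by: delete the first character.
On "vxkoagsbjhyoq" that produces "xkoagsbjhyoq".

xkoagsbjhyoq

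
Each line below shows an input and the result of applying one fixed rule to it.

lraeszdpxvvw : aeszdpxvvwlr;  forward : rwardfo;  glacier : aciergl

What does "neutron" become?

In each case the input is transformed by: move the first 2 characters to the end (rotate left by 2).
Applying that to "neutron" gives "utronne".

utronne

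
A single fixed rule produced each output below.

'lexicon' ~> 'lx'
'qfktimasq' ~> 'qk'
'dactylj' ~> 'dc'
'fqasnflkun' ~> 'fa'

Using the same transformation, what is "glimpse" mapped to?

gi

In each case the input is transformed by: keep every other character starting from the first (positions 1st, 3rd, 5th, ...), then keep only the first 2 characters.
Applying both steps to "glimpse": "gipe", then "gi".
(Check on "fqasnflkun": → "fanlu" → "fa" ✓)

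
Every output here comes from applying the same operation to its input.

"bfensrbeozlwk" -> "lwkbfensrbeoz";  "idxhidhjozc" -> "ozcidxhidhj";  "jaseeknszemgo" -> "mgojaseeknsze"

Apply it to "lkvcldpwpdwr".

dwrlkvcldpwp

Rule — move the last 3 characters to the front (rotate right by 3).
On "lkvcldpwpdwr" that produces "dwrlkvcldpwp".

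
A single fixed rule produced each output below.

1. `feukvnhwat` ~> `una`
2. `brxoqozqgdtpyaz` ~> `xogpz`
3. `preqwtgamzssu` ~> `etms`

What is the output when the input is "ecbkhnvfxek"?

The pattern: keep one character in every 3, starting at position 3 (positions 3rd, 6th, 9th, ...).
So "ecbkhnvfxek" becomes "bnx".

bnx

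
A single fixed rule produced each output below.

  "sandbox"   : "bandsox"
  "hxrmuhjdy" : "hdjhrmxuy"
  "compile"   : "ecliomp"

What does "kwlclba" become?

In each case the input is transformed by: sort the characters into alphabetical order, then swap each adjacent pair of characters (1↔2, 3↔4, ...).
Doing the same to "kwlclba": "bakcllw".

bakcllw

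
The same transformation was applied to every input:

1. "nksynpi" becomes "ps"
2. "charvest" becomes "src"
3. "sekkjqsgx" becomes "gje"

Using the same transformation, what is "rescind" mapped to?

What's happening: reverse the string, then keep one character in every 3, starting at position 2 (positions 2nd, 5th, 8th, ...).
Working it through for "rescind": intermediate "dnicser", final "ns".

ns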